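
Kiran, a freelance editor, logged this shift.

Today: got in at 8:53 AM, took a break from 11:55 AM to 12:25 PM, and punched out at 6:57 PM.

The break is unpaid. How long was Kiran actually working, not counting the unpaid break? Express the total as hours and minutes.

9 h 34 min

Today: 8:53 AM–6:57 PM = 10 h 4 min; less 30 min break → 9 h 34 min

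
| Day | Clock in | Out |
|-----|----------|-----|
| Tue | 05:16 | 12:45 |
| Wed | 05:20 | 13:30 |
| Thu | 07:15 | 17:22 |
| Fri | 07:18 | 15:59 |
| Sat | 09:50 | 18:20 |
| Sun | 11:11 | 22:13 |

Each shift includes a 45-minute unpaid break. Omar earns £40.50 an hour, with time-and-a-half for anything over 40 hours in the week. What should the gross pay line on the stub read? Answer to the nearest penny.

£2196.11

Tue: 05:16–12:45 = 7 h 29 min; less 45 min break → 6 h 44 min
Wed: 05:20–13:30 = 8 h 10 min; less 45 min break → 7 h 25 min
Thu: 07:15–17:22 = 10 h 7 min; less 45 min break → 9 h 22 min
Fri: 07:18–15:59 = 8 h 41 min; less 45 min break → 7 h 56 min
Sat: 09:50–18:20 = 8 h 30 min; less 45 min break → 7 h 45 min
Sun: 11:11–22:13 = 11 h 2 min; less 45 min break → 10 h 17 min
Total worked: 49 h 29 min = 2969 min.
Regular 40 h 0 min = 2400 min at £40.50/h; overtime 9 h 29 min = 569 min at £60.75/h.
Pay = (2400 × £40.50 + 569 × £60.75) ÷ 60 = £2196.11.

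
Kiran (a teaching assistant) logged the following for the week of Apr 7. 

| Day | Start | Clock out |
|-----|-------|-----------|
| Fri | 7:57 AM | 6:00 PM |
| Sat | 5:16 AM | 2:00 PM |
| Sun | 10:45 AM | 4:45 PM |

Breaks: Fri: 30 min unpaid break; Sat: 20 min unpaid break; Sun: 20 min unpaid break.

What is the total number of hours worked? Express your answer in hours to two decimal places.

Fri: 7:57 AM–6:00 PM = 10 h 3 min; less 30 min break → 9 h 33 min
Sat: 5:16 AM–2:00 PM = 8 h 44 min; less 20 min break → 8 h 24 min
Sun: 10:45 AM–4:45 PM = 6 h 0 min; less 20 min break → 5 h 40 min
Total: 9 h 33 min + 8 h 24 min + 5 h 40 min = 23 h 37 min.

23.62 hours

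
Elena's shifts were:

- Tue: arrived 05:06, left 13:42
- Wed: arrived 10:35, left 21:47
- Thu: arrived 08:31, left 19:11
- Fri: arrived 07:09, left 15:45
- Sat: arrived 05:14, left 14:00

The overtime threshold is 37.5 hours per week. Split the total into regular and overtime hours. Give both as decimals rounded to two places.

Regular 37.50 hours, overtime 10.33 hours

Tue: 05:06–13:42 = 8 h 36 min
Wed: 10:35–21:47 = 11 h 12 min
Thu: 08:31–19:11 = 10 h 40 min
Fri: 07:09–15:45 = 8 h 36 min
Sat: 05:14–14:00 = 8 h 46 min
Total worked: 47 h 50 min = 47.83 h.
Threshold 37.5 h → overtime 10 h 20 min, regular 37 h 30 min.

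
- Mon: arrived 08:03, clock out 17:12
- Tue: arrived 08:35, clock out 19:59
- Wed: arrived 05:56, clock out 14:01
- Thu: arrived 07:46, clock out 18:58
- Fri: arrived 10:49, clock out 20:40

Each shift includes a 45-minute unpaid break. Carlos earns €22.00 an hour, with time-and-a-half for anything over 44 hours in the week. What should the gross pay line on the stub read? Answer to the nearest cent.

€1031.80

Mon: 08:03–17:12 = 9 h 9 min; less 45 min break → 8 h 24 min
Tue: 08:35–19:59 = 11 h 24 min; less 45 min break → 10 h 39 min
Wed: 05:56–14:01 = 8 h 5 min; less 45 min break → 7 h 20 min
Thu: 07:46–18:58 = 11 h 12 min; less 45 min break → 10 h 27 min
Fri: 10:49–20:40 = 9 h 51 min; less 45 min break → 9 h 6 min
Total worked: 45 h 56 min = 2756 min.
Regular 44 h 0 min = 2640 min at €22.00/h; overtime 1 h 56 min = 116 min at €33.00/h.
Pay = (2640 × €22.00 + 116 × €33.00) ÷ 60 = €1031.80.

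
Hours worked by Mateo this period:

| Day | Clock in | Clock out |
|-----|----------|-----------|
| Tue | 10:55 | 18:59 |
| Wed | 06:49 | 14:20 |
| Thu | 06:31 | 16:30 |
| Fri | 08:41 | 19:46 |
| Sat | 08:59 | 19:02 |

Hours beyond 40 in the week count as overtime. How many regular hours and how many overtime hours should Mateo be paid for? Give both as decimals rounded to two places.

Regular 40.00 hours, overtime 6.70 hours

Tue: 10:55–18:59 = 8 h 4 min
Wed: 06:49–14:20 = 7 h 31 min
Thu: 06:31–16:30 = 9 h 59 min
Fri: 08:41–19:46 = 11 h 5 min
Sat: 08:59–19:02 = 10 h 3 min
Total worked: 46 h 42 min = 46.70 h.
Threshold 40 h → overtime 6 h 42 min, regular 40 h 0 min.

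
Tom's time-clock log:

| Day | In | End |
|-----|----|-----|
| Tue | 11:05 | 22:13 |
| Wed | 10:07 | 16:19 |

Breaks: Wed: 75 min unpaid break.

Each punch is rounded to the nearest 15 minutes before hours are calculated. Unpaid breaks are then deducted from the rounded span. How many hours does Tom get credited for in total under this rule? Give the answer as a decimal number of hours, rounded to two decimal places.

16.25 hours

Tue: in 11:05→11:00, out 22:13→22:15; 11 h 15 min
Wed: in 10:07→10:00, out 16:19→16:15; 6 h 15 min − 75 min = 5 h 0 min
Total credited: 16 h 15 min.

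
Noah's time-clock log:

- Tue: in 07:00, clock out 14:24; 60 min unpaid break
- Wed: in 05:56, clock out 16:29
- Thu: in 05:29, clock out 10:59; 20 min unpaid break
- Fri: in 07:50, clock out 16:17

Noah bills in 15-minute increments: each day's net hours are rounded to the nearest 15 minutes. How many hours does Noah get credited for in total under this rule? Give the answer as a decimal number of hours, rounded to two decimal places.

30.75 hours

Tue: 07:00–14:24 = 7 h 24 min − 60 min = 6 h 24 min → rounds to 6 h 30 min
Wed: 05:56–16:29 = 10 h 33 min → rounds to 10 h 30 min
Thu: 05:29–10:59 = 5 h 30 min − 20 min = 5 h 10 min → rounds to 5 h 15 min
Fri: 07:50–16:17 = 8 h 27 min → rounds to 8 h 30 min
Total credited: 30 h 45 min.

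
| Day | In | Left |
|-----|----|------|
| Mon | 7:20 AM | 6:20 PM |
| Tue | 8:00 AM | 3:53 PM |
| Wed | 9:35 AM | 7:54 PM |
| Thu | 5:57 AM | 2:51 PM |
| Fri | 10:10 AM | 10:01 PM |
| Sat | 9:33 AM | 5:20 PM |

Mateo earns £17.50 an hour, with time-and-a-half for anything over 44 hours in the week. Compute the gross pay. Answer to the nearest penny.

Mon: 7:20 AM–6:20 PM = 11 h 0 min
Tue: 8:00 AM–3:53 PM = 7 h 53 min
Wed: 9:35 AM–7:54 PM = 10 h 19 min
Thu: 5:57 AM–2:51 PM = 8 h 54 min
Fri: 10:10 AM–10:01 PM = 11 h 51 min
Sat: 9:33 AM–5:20 PM = 7 h 47 min
Total worked: 57 h 44 min = 3464 min.
Regular 44 h 0 min = 2640 min at £17.50/h; overtime 13 h 44 min = 824 min at £26.25/h.
Pay = (2640 × £17.50 + 824 × £26.25) ÷ 60 = £1130.50.

£1130.50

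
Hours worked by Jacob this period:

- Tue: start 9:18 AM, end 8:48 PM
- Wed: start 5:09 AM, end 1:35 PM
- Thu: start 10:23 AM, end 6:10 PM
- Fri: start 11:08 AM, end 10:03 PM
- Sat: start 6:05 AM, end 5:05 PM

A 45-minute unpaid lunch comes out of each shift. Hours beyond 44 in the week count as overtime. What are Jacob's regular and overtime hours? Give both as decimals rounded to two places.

Tue: 9:18 AM–8:48 PM = 11 h 30 min; less 45 min break → 10 h 45 min
Wed: 5:09 AM–1:35 PM = 8 h 26 min; less 45 min break → 7 h 41 min
Thu: 10:23 AM–6:10 PM = 7 h 47 min; less 45 min break → 7 h 2 min
Fri: 11:08 AM–10:03 PM = 10 h 55 min; less 45 min break → 10 h 10 min
Sat: 6:05 AM–5:05 PM = 11 h 0 min; less 45 min break → 10 h 15 min
Total worked: 45 h 53 min = 45.88 h.
Threshold 44 h → overtime 1 h 53 min, regular 44 h 0 min.

Regular 44.00 hours, overtime 1.88 hours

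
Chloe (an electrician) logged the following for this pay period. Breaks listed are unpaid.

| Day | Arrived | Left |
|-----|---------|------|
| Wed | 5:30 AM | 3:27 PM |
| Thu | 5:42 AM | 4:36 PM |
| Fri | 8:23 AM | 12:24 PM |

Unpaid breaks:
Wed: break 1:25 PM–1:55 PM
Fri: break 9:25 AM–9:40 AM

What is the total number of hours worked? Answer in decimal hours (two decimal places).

Wed: 5:30 AM–3:27 PM = 9 h 57 min; less 30 min break → 9 h 27 min
Thu: 5:42 AM–4:36 PM = 10 h 54 min
Fri: 8:23 AM–12:24 PM = 4 h 1 min; less 15 min break → 3 h 46 min
Total: 9 h 27 min + 10 h 54 min + 3 h 46 min = 24 h 7 min.

24.12 hours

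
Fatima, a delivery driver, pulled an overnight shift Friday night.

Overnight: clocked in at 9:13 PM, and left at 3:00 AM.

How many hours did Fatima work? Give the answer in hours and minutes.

5 h 47 min

Overnight: 9:13 PM → midnight = 2 h 47 min; midnight → 3:00 AM = 3 h 0 min; span 5 h 47 min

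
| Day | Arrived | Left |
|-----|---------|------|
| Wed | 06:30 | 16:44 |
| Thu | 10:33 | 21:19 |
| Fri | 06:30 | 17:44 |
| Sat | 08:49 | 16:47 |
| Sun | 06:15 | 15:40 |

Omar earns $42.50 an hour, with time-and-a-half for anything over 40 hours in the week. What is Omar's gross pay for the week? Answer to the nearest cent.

$2313.06

Wed: 06:30–16:44 = 10 h 14 min
Thu: 10:33–21:19 = 10 h 46 min
Fri: 06:30–17:44 = 11 h 14 min
Sat: 08:49–16:47 = 7 h 58 min
Sun: 06:15–15:40 = 9 h 25 min
Total worked: 49 h 37 min = 2977 min.
Regular 40 h 0 min = 2400 min at $42.50/h; overtime 9 h 37 min = 577 min at $63.75/h.
Pay = (2400 × $42.50 + 577 × $63.75) ÷ 60 = $2313.06.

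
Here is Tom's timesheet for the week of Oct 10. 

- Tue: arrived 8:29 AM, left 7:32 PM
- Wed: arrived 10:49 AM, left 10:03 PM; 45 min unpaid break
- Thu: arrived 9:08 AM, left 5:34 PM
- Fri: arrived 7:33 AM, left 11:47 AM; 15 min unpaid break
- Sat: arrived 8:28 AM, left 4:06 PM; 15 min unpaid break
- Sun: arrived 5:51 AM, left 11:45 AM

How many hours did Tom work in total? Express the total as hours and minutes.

Tue: 8:29 AM–7:32 PM = 11 h 3 min
Wed: 10:49 AM–10:03 PM = 11 h 14 min; less 45 min break → 10 h 29 min
Thu: 9:08 AM–5:34 PM = 8 h 26 min
Fri: 7:33 AM–11:47 AM = 4 h 14 min; less 15 min break → 3 h 59 min
Sat: 8:28 AM–4:06 PM = 7 h 38 min; less 15 min break → 7 h 23 min
Sun: 5:51 AM–11:45 AM = 5 h 54 min
Total: 11 h 3 min + 10 h 29 min + 8 h 26 min + 3 h 59 min + 7 h 23 min + 5 h 54 min = 47 h 14 min.

47 h 14 min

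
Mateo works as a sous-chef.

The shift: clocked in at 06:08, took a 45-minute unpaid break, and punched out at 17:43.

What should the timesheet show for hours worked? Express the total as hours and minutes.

The shift: 06:08–17:43 = 11 h 35 min; less 45 min break → 10 h 50 min

10 h 50 min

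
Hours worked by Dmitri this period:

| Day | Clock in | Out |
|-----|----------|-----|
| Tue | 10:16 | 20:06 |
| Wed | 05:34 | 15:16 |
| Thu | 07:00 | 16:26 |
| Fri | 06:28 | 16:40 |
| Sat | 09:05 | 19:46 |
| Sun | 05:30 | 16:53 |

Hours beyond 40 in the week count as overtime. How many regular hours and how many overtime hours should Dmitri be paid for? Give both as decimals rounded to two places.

Regular 40.00 hours, overtime 21.23 hours

Tue: 10:16–20:06 = 9 h 50 min
Wed: 05:34–15:16 = 9 h 42 min
Thu: 07:00–16:26 = 9 h 26 min
Fri: 06:28–16:40 = 10 h 12 min
Sat: 09:05–19:46 = 10 h 41 min
Sun: 05:30–16:53 = 11 h 23 min
Total worked: 61 h 14 min = 61.23 h.
Threshold 40 h → overtime 21 h 14 min, regular 40 h 0 min.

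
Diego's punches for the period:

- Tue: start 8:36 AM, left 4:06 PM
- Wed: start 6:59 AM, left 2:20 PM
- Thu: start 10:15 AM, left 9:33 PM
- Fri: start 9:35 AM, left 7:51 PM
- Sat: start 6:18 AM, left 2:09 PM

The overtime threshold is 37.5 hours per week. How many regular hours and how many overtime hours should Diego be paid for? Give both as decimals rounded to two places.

Tue: 8:36 AM–4:06 PM = 7 h 30 min
Wed: 6:59 AM–2:20 PM = 7 h 21 min
Thu: 10:15 AM–9:33 PM = 11 h 18 min
Fri: 9:35 AM–7:51 PM = 10 h 16 min
Sat: 6:18 AM–2:09 PM = 7 h 51 min
Total worked: 44 h 16 min = 44.27 h.
Threshold 37.5 h → overtime 6 h 46 min, regular 37 h 30 min.

Regular 37.50 hours, overtime 6.77 hours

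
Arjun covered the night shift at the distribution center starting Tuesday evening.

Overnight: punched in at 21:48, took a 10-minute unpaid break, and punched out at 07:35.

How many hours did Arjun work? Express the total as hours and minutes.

9 h 37 min

Overnight: 21:48 → midnight = 2 h 12 min; midnight → 07:35 = 7 h 35 min; span 9 h 47 min; less 10 min break → 9 h 37 min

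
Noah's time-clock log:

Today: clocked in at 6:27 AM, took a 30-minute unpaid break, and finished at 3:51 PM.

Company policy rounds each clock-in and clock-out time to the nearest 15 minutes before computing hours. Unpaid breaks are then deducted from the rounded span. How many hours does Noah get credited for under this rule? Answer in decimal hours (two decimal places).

Today: in 6:27 AM→6:30 AM, out 3:51 PM→3:45 PM; 9 h 15 min − 30 min = 8 h 45 min

8.75 hours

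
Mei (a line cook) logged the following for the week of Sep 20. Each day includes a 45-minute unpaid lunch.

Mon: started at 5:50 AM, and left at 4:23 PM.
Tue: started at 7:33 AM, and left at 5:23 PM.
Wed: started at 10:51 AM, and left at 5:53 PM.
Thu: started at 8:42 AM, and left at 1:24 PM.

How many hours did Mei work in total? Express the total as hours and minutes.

Mon: 5:50 AM–4:23 PM = 10 h 33 min; less 45 min break → 9 h 48 min
Tue: 7:33 AM–5:23 PM = 9 h 50 min; less 45 min break → 9 h 5 min
Wed: 10:51 AM–5:53 PM = 7 h 2 min; less 45 min break → 6 h 17 min
Thu: 8:42 AM–1:24 PM = 4 h 42 min; less 45 min break → 3 h 57 min
Total: 9 h 48 min + 9 h 5 min + 6 h 17 min + 3 h 57 min = 29 h 7 min.

29 h 7 min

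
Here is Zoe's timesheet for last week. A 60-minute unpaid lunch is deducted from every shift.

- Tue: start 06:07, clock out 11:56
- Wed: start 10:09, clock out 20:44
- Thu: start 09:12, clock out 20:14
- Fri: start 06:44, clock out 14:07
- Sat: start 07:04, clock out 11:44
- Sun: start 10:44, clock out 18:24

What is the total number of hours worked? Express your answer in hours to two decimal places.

Tue: 06:07–11:56 = 5 h 49 min; less 60 min break → 4 h 49 min
Wed: 10:09–20:44 = 10 h 35 min; less 60 min break → 9 h 35 min
Thu: 09:12–20:14 = 11 h 2 min; less 60 min break → 10 h 2 min
Fri: 06:44–14:07 = 7 h 23 min; less 60 min break → 6 h 23 min
Sat: 07:04–11:44 = 4 h 40 min; less 60 min break → 3 h 40 min
Sun: 10:44–18:24 = 7 h 40 min; less 60 min break → 6 h 40 min
Total: 4 h 49 min + 9 h 35 min + 10 h 2 min + 6 h 23 min + 3 h 40 min + 6 h 40 min = 41 h 9 min.

41.15 hours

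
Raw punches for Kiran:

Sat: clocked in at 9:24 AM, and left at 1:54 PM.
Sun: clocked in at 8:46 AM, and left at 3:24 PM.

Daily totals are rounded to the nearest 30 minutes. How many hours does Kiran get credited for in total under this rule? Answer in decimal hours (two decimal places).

11.00 hours

Sat: 9:24 AM–1:54 PM = 4 h 30 min → rounds to 4 h 30 min
Sun: 8:46 AM–3:24 PM = 6 h 38 min → rounds to 6 h 30 min
Total credited: 11 h 0 min.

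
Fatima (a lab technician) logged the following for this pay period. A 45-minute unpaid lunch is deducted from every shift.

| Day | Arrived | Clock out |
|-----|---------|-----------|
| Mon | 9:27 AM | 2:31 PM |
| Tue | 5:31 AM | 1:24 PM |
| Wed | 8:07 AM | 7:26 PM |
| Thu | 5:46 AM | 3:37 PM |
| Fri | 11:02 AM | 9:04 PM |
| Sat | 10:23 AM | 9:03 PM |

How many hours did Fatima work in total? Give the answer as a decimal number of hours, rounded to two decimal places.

Mon: 9:27 AM–2:31 PM = 5 h 4 min; less 45 min break → 4 h 19 min
Tue: 5:31 AM–1:24 PM = 7 h 53 min; less 45 min break → 7 h 8 min
Wed: 8:07 AM–7:26 PM = 11 h 19 min; less 45 min break → 10 h 34 min
Thu: 5:46 AM–3:37 PM = 9 h 51 min; less 45 min break → 9 h 6 min
Fri: 11:02 AM–9:04 PM = 10 h 2 min; less 45 min break → 9 h 17 min
Sat: 10:23 AM–9:03 PM = 10 h 40 min; less 45 min break → 9 h 55 min
Total: 4 h 19 min + 7 h 8 min + 10 h 34 min + 9 h 6 min + 9 h 17 min + 9 h 55 min = 50 h 19 min.

50.32 hours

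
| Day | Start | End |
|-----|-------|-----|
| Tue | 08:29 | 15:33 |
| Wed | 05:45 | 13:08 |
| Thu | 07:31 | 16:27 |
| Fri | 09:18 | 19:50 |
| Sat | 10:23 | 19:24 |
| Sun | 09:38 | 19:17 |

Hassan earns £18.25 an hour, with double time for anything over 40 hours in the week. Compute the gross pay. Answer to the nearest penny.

£1189.29

Tue: 08:29–15:33 = 7 h 4 min
Wed: 05:45–13:08 = 7 h 23 min
Thu: 07:31–16:27 = 8 h 56 min
Fri: 09:18–19:50 = 10 h 32 min
Sat: 10:23–19:24 = 9 h 1 min
Sun: 09:38–19:17 = 9 h 39 min
Total worked: 52 h 35 min = 3155 min.
Regular 40 h 0 min = 2400 min at £18.25/h; overtime 12 h 35 min = 755 min at £36.50/h.
Pay = (2400 × £18.25 + 755 × £36.50) ÷ 60 = £1189.29.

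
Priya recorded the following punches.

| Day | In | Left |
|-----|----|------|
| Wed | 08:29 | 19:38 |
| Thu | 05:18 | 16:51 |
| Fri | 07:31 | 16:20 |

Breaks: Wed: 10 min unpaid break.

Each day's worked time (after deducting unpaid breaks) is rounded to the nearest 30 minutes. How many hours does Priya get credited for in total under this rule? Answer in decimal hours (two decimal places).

31.50 hours

Wed: 08:29–19:38 = 11 h 9 min − 10 min = 10 h 59 min → rounds to 11 h 0 min
Thu: 05:18–16:51 = 11 h 33 min → rounds to 11 h 30 min
Fri: 07:31–16:20 = 8 h 49 min → rounds to 9 h 0 min
Total credited: 31 h 30 min.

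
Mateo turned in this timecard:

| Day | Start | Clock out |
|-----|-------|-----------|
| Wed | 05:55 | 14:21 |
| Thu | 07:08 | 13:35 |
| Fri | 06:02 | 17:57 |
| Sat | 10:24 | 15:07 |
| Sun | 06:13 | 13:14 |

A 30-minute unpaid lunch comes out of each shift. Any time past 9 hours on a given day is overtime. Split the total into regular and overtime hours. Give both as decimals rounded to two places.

Regular 33.62 hours, overtime 2.42 hours

Wed: 05:55–14:21 = 8 h 26 min; less 30 min break → 7 h 56 min
Thu: 07:08–13:35 = 6 h 27 min; less 30 min break → 5 h 57 min
Fri: 06:02–17:57 = 11 h 55 min; less 30 min break → 11 h 25 min
Sat: 10:24–15:07 = 4 h 43 min; less 30 min break → 4 h 13 min
Sun: 06:13–13:14 = 7 h 1 min; less 30 min break → 6 h 31 min
Wed reg 7 h 56 min / OT 0 h 0 min; Thu reg 5 h 57 min / OT 0 h 0 min; Fri reg 9 h 0 min / OT 2 h 25 min; Sat reg 4 h 13 min / OT 0 h 0 min; Sun reg 6 h 31 min / OT 0 h 0 min.
Totals: regular 33 h 37 min, overtime 2 h 25 min.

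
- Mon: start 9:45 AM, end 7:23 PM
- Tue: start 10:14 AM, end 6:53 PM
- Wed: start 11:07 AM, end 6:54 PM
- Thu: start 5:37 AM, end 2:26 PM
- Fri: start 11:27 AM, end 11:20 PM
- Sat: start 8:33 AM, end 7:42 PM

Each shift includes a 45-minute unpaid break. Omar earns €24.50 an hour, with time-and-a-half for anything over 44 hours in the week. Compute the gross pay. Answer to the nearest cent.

Mon: 9:45 AM–7:23 PM = 9 h 38 min; less 45 min break → 8 h 53 min
Tue: 10:14 AM–6:53 PM = 8 h 39 min; less 45 min break → 7 h 54 min
Wed: 11:07 AM–6:54 PM = 7 h 47 min; less 45 min break → 7 h 2 min
Thu: 5:37 AM–2:26 PM = 8 h 49 min; less 45 min break → 8 h 4 min
Fri: 11:27 AM–11:20 PM = 11 h 53 min; less 45 min break → 11 h 8 min
Sat: 8:33 AM–7:42 PM = 11 h 9 min; less 45 min break → 10 h 24 min
Total worked: 53 h 25 min = 3205 min.
Regular 44 h 0 min = 2640 min at €24.50/h; overtime 9 h 25 min = 565 min at €36.75/h.
Pay = (2640 × €24.50 + 565 × €36.75) ÷ 60 = €1424.06.

€1424.06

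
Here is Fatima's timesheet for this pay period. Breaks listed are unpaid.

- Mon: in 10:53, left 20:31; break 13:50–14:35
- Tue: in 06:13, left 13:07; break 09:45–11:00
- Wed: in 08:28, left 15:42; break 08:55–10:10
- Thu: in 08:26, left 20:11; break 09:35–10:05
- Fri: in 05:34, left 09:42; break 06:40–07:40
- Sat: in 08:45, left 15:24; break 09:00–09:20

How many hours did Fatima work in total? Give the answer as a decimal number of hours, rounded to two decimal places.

Mon: 10:53–20:31 = 9 h 38 min; less 45 min break → 8 h 53 min
Tue: 06:13–13:07 = 6 h 54 min; less 75 min break → 5 h 39 min
Wed: 08:28–15:42 = 7 h 14 min; less 75 min break → 5 h 59 min
Thu: 08:26–20:11 = 11 h 45 min; less 30 min break → 11 h 15 min
Fri: 05:34–09:42 = 4 h 8 min; less 60 min break → 3 h 8 min
Sat: 08:45–15:24 = 6 h 39 min; less 20 min break → 6 h 19 min
Total: 8 h 53 min + 5 h 39 min + 5 h 59 min + 11 h 15 min + 3 h 8 min + 6 h 19 min = 41 h 13 min.

41.22 hours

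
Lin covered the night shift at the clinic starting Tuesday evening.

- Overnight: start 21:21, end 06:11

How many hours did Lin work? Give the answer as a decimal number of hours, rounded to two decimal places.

Overnight: 21:21 → midnight = 2 h 39 min; midnight → 06:11 = 6 h 11 min; span 8 h 50 min

8.83 hours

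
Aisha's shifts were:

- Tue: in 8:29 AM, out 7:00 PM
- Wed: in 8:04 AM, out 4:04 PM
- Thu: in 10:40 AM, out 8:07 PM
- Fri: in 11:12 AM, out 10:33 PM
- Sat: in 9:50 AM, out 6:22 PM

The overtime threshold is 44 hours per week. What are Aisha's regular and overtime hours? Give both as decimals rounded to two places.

Tue: 8:29 AM–7:00 PM = 10 h 31 min
Wed: 8:04 AM–4:04 PM = 8 h 0 min
Thu: 10:40 AM–8:07 PM = 9 h 27 min
Fri: 11:12 AM–10:33 PM = 11 h 21 min
Sat: 9:50 AM–6:22 PM = 8 h 32 min
Total worked: 47 h 51 min = 47.85 h.
Threshold 44 h → overtime 3 h 51 min, regular 44 h 0 min.

Regular 44.00 hours, overtime 3.85 hours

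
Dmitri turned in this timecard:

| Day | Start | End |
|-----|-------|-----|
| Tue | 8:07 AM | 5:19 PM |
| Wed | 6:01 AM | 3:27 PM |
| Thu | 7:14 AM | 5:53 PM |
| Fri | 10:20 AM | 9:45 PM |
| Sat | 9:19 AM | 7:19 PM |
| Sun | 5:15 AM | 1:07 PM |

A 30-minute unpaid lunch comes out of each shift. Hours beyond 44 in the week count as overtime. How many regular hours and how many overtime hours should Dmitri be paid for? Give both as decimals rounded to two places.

Tue: 8:07 AM–5:19 PM = 9 h 12 min; less 30 min break → 8 h 42 min
Wed: 6:01 AM–3:27 PM = 9 h 26 min; less 30 min break → 8 h 56 min
Thu: 7:14 AM–5:53 PM = 10 h 39 min; less 30 min break → 10 h 9 min
Fri: 10:20 AM–9:45 PM = 11 h 25 min; less 30 min break → 10 h 55 min
Sat: 9:19 AM–7:19 PM = 10 h 0 min; less 30 min break → 9 h 30 min
Sun: 5:15 AM–1:07 PM = 7 h 52 min; less 30 min break → 7 h 22 min
Total worked: 55 h 34 min = 55.57 h.
Threshold 44 h → overtime 11 h 34 min, regular 44 h 0 min.

Regular 44.00 hours, overtime 11.57 hours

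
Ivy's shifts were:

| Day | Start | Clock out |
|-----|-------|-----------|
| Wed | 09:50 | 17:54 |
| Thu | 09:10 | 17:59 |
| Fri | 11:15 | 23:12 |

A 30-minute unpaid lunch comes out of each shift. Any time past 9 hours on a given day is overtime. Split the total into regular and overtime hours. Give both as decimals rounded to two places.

Wed: 09:50–17:54 = 8 h 4 min; less 30 min break → 7 h 34 min
Thu: 09:10–17:59 = 8 h 49 min; less 30 min break → 8 h 19 min
Fri: 11:15–23:12 = 11 h 57 min; less 30 min break → 11 h 27 min
Wed reg 7 h 34 min / OT 0 h 0 min; Thu reg 8 h 19 min / OT 0 h 0 min; Fri reg 9 h 0 min / OT 2 h 27 min.
Totals: regular 24 h 53 min, overtime 2 h 27 min.

Regular 24.88 hours, overtime 2.45 hours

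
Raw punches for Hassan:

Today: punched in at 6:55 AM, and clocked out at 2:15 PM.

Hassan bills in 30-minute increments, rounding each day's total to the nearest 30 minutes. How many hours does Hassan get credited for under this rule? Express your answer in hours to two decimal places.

Today: 6:55 AM–2:15 PM = 7 h 20 min → rounds to 7 h 30 min

7.50 hours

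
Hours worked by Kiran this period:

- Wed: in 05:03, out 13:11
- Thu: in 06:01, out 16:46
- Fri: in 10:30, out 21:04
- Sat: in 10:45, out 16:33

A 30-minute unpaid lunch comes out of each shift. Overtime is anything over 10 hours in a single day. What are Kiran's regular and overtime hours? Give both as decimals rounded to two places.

Regular 32.93 hours, overtime 0.32 hours

Wed: 05:03–13:11 = 8 h 8 min; less 30 min break → 7 h 38 min
Thu: 06:01–16:46 = 10 h 45 min; less 30 min break → 10 h 15 min
Fri: 10:30–21:04 = 10 h 34 min; less 30 min break → 10 h 4 min
Sat: 10:45–16:33 = 5 h 48 min; less 30 min break → 5 h 18 min
Wed reg 7 h 38 min / OT 0 h 0 min; Thu reg 10 h 0 min / OT 0 h 15 min; Fri reg 10 h 0 min / OT 0 h 4 min; Sat reg 5 h 18 min / OT 0 h 0 min.
Totals: regular 32 h 56 min, overtime 0 h 19 min.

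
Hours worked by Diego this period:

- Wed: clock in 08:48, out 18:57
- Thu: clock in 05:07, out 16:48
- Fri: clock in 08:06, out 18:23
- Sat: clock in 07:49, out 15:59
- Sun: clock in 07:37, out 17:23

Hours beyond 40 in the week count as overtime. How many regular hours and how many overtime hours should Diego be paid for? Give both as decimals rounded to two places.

Wed: 08:48–18:57 = 10 h 9 min
Thu: 05:07–16:48 = 11 h 41 min
Fri: 08:06–18:23 = 10 h 17 min
Sat: 07:49–15:59 = 8 h 10 min
Sun: 07:37–17:23 = 9 h 46 min
Total worked: 50 h 3 min = 50.05 h.
Threshold 40 h → overtime 10 h 3 min, regular 40 h 0 min.

Regular 40.00 hours, overtime 10.05 hours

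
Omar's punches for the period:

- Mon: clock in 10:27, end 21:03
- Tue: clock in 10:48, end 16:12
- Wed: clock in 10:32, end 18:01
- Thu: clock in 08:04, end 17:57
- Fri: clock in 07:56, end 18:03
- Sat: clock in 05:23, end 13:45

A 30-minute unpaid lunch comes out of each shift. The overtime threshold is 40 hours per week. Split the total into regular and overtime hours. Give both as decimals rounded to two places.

Regular 40.00 hours, overtime 8.85 hours

Mon: 10:27–21:03 = 10 h 36 min; less 30 min break → 10 h 6 min
Tue: 10:48–16:12 = 5 h 24 min; less 30 min break → 4 h 54 min
Wed: 10:32–18:01 = 7 h 29 min; less 30 min break → 6 h 59 min
Thu: 08:04–17:57 = 9 h 53 min; less 30 min break → 9 h 23 min
Fri: 07:56–18:03 = 10 h 7 min; less 30 min break → 9 h 37 min
Sat: 05:23–13:45 = 8 h 22 min; less 30 min break → 7 h 52 min
Total worked: 48 h 51 min = 48.85 h.
Threshold 40 h → overtime 8 h 51 min, regular 40 h 0 min.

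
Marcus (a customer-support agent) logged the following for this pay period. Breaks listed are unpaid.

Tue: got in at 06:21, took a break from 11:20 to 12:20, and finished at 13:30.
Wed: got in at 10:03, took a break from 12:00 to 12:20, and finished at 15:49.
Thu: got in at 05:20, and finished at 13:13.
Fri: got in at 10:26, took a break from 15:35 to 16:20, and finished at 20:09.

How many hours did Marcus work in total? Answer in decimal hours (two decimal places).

28.43 hours

Tue: 06:21–13:30 = 7 h 9 min; less 60 min break → 6 h 9 min
Wed: 10:03–15:49 = 5 h 46 min; less 20 min break → 5 h 26 min
Thu: 05:20–13:13 = 7 h 53 min
Fri: 10:26–20:09 = 9 h 43 min; less 45 min break → 8 h 58 min
Total: 6 h 9 min + 5 h 26 min + 7 h 53 min + 8 h 58 min = 28 h 26 min.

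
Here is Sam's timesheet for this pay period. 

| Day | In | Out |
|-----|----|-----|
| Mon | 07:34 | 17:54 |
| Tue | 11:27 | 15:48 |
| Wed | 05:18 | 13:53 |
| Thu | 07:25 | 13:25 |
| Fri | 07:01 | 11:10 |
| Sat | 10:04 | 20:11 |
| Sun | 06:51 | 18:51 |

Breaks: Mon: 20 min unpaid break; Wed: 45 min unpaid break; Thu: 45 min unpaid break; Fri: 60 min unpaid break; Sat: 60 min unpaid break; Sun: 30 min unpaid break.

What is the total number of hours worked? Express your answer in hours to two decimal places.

Mon: 07:34–17:54 = 10 h 20 min; less 20 min break → 10 h 0 min
Tue: 11:27–15:48 = 4 h 21 min
Wed: 05:18–13:53 = 8 h 35 min; less 45 min break → 7 h 50 min
Thu: 07:25–13:25 = 6 h 0 min; less 45 min break → 5 h 15 min
Fri: 07:01–11:10 = 4 h 9 min; less 60 min break → 3 h 9 min
Sat: 10:04–20:11 = 10 h 7 min; less 60 min break → 9 h 7 min
Sun: 06:51–18:51 = 12 h 0 min; less 30 min break → 11 h 30 min
Total: 10 h 0 min + 4 h 21 min + 7 h 50 min + 5 h 15 min + 3 h 9 min + 9 h 7 min + 11 h 30 min = 51 h 12 min.

51.20 hours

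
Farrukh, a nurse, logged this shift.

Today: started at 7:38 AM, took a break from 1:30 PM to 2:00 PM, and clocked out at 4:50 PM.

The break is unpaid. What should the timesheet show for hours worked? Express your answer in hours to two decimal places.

8.70 hours

Today: 7:38 AM–4:50 PM = 9 h 12 min; less 30 min break → 8 h 42 min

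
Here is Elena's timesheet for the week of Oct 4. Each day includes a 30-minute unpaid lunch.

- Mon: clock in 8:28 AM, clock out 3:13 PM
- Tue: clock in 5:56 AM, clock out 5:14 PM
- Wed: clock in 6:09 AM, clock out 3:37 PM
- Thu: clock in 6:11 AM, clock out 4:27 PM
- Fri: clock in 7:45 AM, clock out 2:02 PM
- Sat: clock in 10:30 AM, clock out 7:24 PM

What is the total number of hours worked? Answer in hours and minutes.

49 h 58 min

Mon: 8:28 AM–3:13 PM = 6 h 45 min; less 30 min break → 6 h 15 min
Tue: 5:56 AM–5:14 PM = 11 h 18 min; less 30 min break → 10 h 48 min
Wed: 6:09 AM–3:37 PM = 9 h 28 min; less 30 min break → 8 h 58 min
Thu: 6:11 AM–4:27 PM = 10 h 16 min; less 30 min break → 9 h 46 min
Fri: 7:45 AM–2:02 PM = 6 h 17 min; less 30 min break → 5 h 47 min
Sat: 10:30 AM–7:24 PM = 8 h 54 min; less 30 min break → 8 h 24 min
Total: 6 h 15 min + 10 h 48 min + 8 h 58 min + 9 h 46 min + 5 h 47 min + 8 h 24 min = 49 h 58 min.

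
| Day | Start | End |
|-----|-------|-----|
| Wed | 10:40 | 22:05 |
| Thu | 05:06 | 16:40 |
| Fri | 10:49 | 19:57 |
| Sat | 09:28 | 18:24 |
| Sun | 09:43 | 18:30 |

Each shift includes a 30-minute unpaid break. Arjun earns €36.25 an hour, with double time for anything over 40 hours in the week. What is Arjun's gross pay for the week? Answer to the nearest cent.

€1981.67

Wed: 10:40–22:05 = 11 h 25 min; less 30 min break → 10 h 55 min
Thu: 05:06–16:40 = 11 h 34 min; less 30 min break → 11 h 4 min
Fri: 10:49–19:57 = 9 h 8 min; less 30 min break → 8 h 38 min
Sat: 09:28–18:24 = 8 h 56 min; less 30 min break → 8 h 26 min
Sun: 09:43–18:30 = 8 h 47 min; less 30 min break → 8 h 17 min
Total worked: 47 h 20 min = 2840 min.
Regular 40 h 0 min = 2400 min at €36.25/h; overtime 7 h 20 min = 440 min at €72.50/h.
Pay = (2400 × €36.25 + 440 × €72.50) ÷ 60 = €1981.67.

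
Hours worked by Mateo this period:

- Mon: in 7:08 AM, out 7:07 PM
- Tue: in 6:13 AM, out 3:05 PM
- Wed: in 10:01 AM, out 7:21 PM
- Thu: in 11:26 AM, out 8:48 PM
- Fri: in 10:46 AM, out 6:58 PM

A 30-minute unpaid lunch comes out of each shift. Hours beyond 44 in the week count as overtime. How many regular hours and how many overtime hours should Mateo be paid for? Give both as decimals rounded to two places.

Regular 44.00 hours, overtime 1.25 hours

Mon: 7:08 AM–7:07 PM = 11 h 59 min; less 30 min break → 11 h 29 min
Tue: 6:13 AM–3:05 PM = 8 h 52 min; less 30 min break → 8 h 22 min
Wed: 10:01 AM–7:21 PM = 9 h 20 min; less 30 min break → 8 h 50 min
Thu: 11:26 AM–8:48 PM = 9 h 22 min; less 30 min break → 8 h 52 min
Fri: 10:46 AM–6:58 PM = 8 h 12 min; less 30 min break → 7 h 42 min
Total worked: 45 h 15 min = 45.25 h.
Threshold 44 h → overtime 1 h 15 min, regular 44 h 0 min.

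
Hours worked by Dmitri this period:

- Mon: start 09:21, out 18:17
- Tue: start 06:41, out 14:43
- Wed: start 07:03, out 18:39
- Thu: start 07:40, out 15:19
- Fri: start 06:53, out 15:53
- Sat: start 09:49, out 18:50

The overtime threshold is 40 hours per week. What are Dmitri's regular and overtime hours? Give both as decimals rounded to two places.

Mon: 09:21–18:17 = 8 h 56 min
Tue: 06:41–14:43 = 8 h 2 min
Wed: 07:03–18:39 = 11 h 36 min
Thu: 07:40–15:19 = 7 h 39 min
Fri: 06:53–15:53 = 9 h 0 min
Sat: 09:49–18:50 = 9 h 1 min
Total worked: 54 h 14 min = 54.23 h.
Threshold 40 h → overtime 14 h 14 min, regular 40 h 0 min.

Regular 40.00 hours, overtime 14.23 hours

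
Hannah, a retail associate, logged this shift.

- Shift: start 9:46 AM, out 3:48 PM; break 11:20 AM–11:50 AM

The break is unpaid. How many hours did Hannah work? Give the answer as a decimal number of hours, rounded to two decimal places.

5.53 hours

Shift: 9:46 AM–3:48 PM = 6 h 2 min; less 30 min break → 5 h 32 min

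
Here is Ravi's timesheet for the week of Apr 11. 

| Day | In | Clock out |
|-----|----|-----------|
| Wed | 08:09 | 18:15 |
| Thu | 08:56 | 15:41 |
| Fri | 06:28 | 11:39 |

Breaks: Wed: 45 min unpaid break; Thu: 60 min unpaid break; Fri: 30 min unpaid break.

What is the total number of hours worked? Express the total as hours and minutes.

19 h 47 min

Wed: 08:09–18:15 = 10 h 6 min; less 45 min break → 9 h 21 min
Thu: 08:56–15:41 = 6 h 45 min; less 60 min break → 5 h 45 min
Fri: 06:28–11:39 = 5 h 11 min; less 30 min break → 4 h 41 min
Total: 9 h 21 min + 5 h 45 min + 4 h 41 min = 19 h 47 min.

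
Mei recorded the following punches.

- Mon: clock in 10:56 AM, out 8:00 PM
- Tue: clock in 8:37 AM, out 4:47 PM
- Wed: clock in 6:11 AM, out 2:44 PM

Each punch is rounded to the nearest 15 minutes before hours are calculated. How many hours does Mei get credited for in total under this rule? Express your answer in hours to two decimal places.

Mon: in 10:56 AM→11:00 AM, out 8:00 PM→8:00 PM; 9 h 0 min
Tue: in 8:37 AM→8:30 AM, out 4:47 PM→4:45 PM; 8 h 15 min
Wed: in 6:11 AM→6:15 AM, out 2:44 PM→2:45 PM; 8 h 30 min
Total credited: 25 h 45 min.

25.75 hours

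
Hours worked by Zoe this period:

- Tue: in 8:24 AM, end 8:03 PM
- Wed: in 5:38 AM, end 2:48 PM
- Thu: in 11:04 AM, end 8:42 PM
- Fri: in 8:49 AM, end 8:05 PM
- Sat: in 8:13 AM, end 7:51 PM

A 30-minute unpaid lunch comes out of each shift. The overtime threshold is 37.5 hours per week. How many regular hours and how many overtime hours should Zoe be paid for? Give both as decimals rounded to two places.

Tue: 8:24 AM–8:03 PM = 11 h 39 min; less 30 min break → 11 h 9 min
Wed: 5:38 AM–2:48 PM = 9 h 10 min; less 30 min break → 8 h 40 min
Thu: 11:04 AM–8:42 PM = 9 h 38 min; less 30 min break → 9 h 8 min
Fri: 8:49 AM–8:05 PM = 11 h 16 min; less 30 min break → 10 h 46 min
Sat: 8:13 AM–7:51 PM = 11 h 38 min; less 30 min break → 11 h 8 min
Total worked: 50 h 51 min = 50.85 h.
Threshold 37.5 h → overtime 13 h 21 min, regular 37 h 30 min.

Regular 37.50 hours, overtime 13.35 hours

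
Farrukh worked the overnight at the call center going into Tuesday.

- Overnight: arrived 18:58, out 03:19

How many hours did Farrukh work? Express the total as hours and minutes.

8 h 21 min

Overnight: 18:58 → midnight = 5 h 2 min; midnight → 03:19 = 3 h 19 min; span 8 h 21 min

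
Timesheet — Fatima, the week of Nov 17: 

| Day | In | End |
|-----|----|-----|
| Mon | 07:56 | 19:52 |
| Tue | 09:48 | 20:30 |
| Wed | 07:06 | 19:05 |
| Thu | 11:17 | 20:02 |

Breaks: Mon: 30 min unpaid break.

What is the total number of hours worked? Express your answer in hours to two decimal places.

Mon: 07:56–19:52 = 11 h 56 min; less 30 min break → 11 h 26 min
Tue: 09:48–20:30 = 10 h 42 min
Wed: 07:06–19:05 = 11 h 59 min
Thu: 11:17–20:02 = 8 h 45 min
Total: 11 h 26 min + 10 h 42 min + 11 h 59 min + 8 h 45 min = 42 h 52 min.

42.87 hours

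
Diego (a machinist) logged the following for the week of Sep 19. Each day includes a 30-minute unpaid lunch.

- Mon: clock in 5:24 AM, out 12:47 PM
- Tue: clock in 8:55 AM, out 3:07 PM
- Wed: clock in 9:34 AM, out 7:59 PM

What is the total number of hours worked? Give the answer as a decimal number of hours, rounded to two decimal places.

Mon: 5:24 AM–12:47 PM = 7 h 23 min; less 30 min break → 6 h 53 min
Tue: 8:55 AM–3:07 PM = 6 h 12 min; less 30 min break → 5 h 42 min
Wed: 9:34 AM–7:59 PM = 10 h 25 min; less 30 min break → 9 h 55 min
Total: 6 h 53 min + 5 h 42 min + 9 h 55 min = 22 h 30 min.

22.50 hours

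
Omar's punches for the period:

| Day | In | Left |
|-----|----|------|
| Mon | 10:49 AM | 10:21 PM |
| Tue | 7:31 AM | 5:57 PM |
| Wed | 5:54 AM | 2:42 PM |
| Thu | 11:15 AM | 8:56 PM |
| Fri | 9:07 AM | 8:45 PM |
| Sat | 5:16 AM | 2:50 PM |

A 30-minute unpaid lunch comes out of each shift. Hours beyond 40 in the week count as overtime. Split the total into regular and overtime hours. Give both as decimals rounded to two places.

Mon: 10:49 AM–10:21 PM = 11 h 32 min; less 30 min break → 11 h 2 min
Tue: 7:31 AM–5:57 PM = 10 h 26 min; less 30 min break → 9 h 56 min
Wed: 5:54 AM–2:42 PM = 8 h 48 min; less 30 min break → 8 h 18 min
Thu: 11:15 AM–8:56 PM = 9 h 41 min; less 30 min break → 9 h 11 min
Fri: 9:07 AM–8:45 PM = 11 h 38 min; less 30 min break → 11 h 8 min
Sat: 5:16 AM–2:50 PM = 9 h 34 min; less 30 min break → 9 h 4 min
Total worked: 58 h 39 min = 58.65 h.
Threshold 40 h → overtime 18 h 39 min, regular 40 h 0 min.

Regular 40.00 hours, overtime 18.65 hours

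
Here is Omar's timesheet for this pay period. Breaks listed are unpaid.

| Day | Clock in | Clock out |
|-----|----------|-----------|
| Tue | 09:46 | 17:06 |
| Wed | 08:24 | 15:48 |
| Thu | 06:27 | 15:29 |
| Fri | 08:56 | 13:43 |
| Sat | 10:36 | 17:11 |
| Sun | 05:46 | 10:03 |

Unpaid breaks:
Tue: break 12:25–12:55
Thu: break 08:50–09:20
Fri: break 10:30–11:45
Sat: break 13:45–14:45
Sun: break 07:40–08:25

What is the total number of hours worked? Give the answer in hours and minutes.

35 h 25 min

Tue: 09:46–17:06 = 7 h 20 min; less 30 min break → 6 h 50 min
Wed: 08:24–15:48 = 7 h 24 min
Thu: 06:27–15:29 = 9 h 2 min; less 30 min break → 8 h 32 min
Fri: 08:56–13:43 = 4 h 47 min; less 75 min break → 3 h 32 min
Sat: 10:36–17:11 = 6 h 35 min; less 60 min break → 5 h 35 min
Sun: 05:46–10:03 = 4 h 17 min; less 45 min break → 3 h 32 min
Total: 6 h 50 min + 7 h 24 min + 8 h 32 min + 3 h 32 min + 5 h 35 min + 3 h 32 min = 35 h 25 min.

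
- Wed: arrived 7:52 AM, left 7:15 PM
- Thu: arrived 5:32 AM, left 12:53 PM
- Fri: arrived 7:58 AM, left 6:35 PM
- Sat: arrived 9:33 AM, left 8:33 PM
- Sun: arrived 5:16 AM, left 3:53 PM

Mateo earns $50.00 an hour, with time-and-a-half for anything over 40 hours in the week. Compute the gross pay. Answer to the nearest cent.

Wed: 7:52 AM–7:15 PM = 11 h 23 min
Thu: 5:32 AM–12:53 PM = 7 h 21 min
Fri: 7:58 AM–6:35 PM = 10 h 37 min
Sat: 9:33 AM–8:33 PM = 11 h 0 min
Sun: 5:16 AM–3:53 PM = 10 h 37 min
Total worked: 50 h 58 min = 3058 min.
Regular 40 h 0 min = 2400 min at $50.00/h; overtime 10 h 58 min = 658 min at $75.00/h.
Pay = (2400 × $50.00 + 658 × $75.00) ÷ 60 = $2822.50.

$2822.50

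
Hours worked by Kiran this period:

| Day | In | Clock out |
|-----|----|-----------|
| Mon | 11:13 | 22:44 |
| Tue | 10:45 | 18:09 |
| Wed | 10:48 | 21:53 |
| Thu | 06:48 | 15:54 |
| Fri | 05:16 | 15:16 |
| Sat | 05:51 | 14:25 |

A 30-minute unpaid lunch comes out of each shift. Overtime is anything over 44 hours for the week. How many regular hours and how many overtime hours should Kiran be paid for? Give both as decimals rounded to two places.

Mon: 11:13–22:44 = 11 h 31 min; less 30 min break → 11 h 1 min
Tue: 10:45–18:09 = 7 h 24 min; less 30 min break → 6 h 54 min
Wed: 10:48–21:53 = 11 h 5 min; less 30 min break → 10 h 35 min
Thu: 06:48–15:54 = 9 h 6 min; less 30 min break → 8 h 36 min
Fri: 05:16–15:16 = 10 h 0 min; less 30 min break → 9 h 30 min
Sat: 05:51–14:25 = 8 h 34 min; less 30 min break → 8 h 4 min
Total worked: 54 h 40 min = 54.67 h.
Threshold 44 h → overtime 10 h 40 min, regular 44 h 0 min.

Regular 44.00 hours, overtime 10.67 hours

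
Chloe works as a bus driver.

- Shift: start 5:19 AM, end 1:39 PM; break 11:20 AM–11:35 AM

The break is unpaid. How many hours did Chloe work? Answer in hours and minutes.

8 h 5 min

Shift: 5:19 AM–1:39 PM = 8 h 20 min; less 15 min break → 8 h 5 min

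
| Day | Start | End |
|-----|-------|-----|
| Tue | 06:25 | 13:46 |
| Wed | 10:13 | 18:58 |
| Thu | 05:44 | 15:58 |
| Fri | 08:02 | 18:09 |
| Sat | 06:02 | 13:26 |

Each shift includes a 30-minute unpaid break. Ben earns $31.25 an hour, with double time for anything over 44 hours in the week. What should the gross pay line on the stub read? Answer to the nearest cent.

Tue: 06:25–13:46 = 7 h 21 min; less 30 min break → 6 h 51 min
Wed: 10:13–18:58 = 8 h 45 min; less 30 min break → 8 h 15 min
Thu: 05:44–15:58 = 10 h 14 min; less 30 min break → 9 h 44 min
Fri: 08:02–18:09 = 10 h 7 min; less 30 min break → 9 h 37 min
Sat: 06:02–13:26 = 7 h 24 min; less 30 min break → 6 h 54 min
Total worked: 41 h 21 min = 2481 min.
Regular 41 h 21 min = 2481 min at $31.25/h; overtime 0 h 0 min = 0 min at $62.50/h.
Pay = (2481 × $31.25 + 0 × $62.50) ÷ 60 = $1292.19.

$1292.19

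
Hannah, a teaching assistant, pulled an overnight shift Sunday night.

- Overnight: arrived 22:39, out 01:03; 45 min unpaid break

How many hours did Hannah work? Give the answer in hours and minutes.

Overnight: 22:39 → midnight = 1 h 21 min; midnight → 01:03 = 1 h 3 min; span 2 h 24 min; less 45 min break → 1 h 39 min

1 h 39 min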